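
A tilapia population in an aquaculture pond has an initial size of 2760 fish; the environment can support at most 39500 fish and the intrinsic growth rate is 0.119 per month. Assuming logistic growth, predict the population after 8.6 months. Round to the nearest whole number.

A = (K − N₀)/N₀ = (39500 − 2760)/2760 = 13.312.
N(t) = K/(1 + A·e^(−rt)) = 39500/(1 + 13.312×e^(−0.119×8.6)).
e^(−1.023) = 0.35937; denominator = 1 + 13.312×0.35937 = 5.7838.
N = 39500/5.7838 = 6829.42.

6829 fish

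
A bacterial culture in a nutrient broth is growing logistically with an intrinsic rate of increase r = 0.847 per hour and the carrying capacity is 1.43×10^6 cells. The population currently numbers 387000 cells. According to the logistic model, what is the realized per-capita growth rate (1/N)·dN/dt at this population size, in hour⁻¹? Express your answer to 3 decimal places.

(1/N)·dN/dt = r(1 − N/K) = 0.847 × (1 − 387000/1.43×10^6).
= 0.847 × 0.72937 = 0.61778.

0.618 per hour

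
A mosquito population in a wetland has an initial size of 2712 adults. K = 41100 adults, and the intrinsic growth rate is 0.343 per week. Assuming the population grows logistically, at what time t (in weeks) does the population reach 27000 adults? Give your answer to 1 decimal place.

A = (K − N₀)/N₀ = (41100 − 2712)/2712 = 14.155.
Solve 41100/(1 + 14.155·e^(−0.343t)) = 27000: 1 + 14.155·e^(−0.343t) = 1.5222, so e^(−0.343t) = 0.0368935.
−0.343·t = ln(0.0368935) = -3.2997, so t = 3.2997/0.343 = 9.6202.

9.6 weeks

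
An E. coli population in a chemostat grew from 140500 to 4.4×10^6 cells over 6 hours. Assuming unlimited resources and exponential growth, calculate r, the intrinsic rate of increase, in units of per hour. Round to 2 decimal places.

0.57 per hour

From N(t) = N₀·e^(rt): e^(r·6) = 4.4×10^6/140500 = 31.317.
r·6 = ln(31.317) = 3.4442, so r = 3.4442/6 = 0.57403.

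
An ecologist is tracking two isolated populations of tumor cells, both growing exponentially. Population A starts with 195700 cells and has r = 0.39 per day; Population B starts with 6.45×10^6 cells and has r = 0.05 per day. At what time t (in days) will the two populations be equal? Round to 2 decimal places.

10.28 days

Set 195700·e^(0.39t) = 6.45×10^6·e^(0.05t).
e^((0.39 − 0.05)t) = 6.45×10^6/195700 → e^(0.34·t) = 32.959.
0.34·t = ln(32.959) = 3.4953, so t = 3.4953/0.34 = 10.28.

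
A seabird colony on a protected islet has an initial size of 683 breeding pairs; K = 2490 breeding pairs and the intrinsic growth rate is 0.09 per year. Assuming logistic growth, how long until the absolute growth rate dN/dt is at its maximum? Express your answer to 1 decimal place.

10.8 years

Logistic growth is fastest at N = K/2 = 1245.
A = (K − N₀)/N₀ = 2.6457. Set K/(1 + A·e^(−rt)) = K/2 → A·e^(−rt) = 1.
e^(−0.09t) = 1/2.6457 = 0.377975, so t = ln(2.6457)/0.09 = 0.97293/0.09 = 10.81.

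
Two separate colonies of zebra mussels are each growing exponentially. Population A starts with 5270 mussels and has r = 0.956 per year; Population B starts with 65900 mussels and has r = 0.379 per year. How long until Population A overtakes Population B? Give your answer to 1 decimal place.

4.4 years

Set 5270·e^(0.956t) = 65900·e^(0.379t).
e^((0.956 − 0.379)t) = 65900/5270 → e^(0.577·t) = 12.505.
0.577·t = ln(12.505) = 2.5261, so t = 2.5261/0.577 = 4.378.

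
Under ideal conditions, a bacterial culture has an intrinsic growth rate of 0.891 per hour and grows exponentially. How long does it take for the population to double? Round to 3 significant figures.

0.778 hours

Doubling time t_d = ln(2)/r = 0.6931/0.891 = 0.77794.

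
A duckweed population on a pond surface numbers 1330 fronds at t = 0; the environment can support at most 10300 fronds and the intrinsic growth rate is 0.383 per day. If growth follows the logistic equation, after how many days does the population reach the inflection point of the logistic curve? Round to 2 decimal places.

Logistic growth is fastest at N = K/2 = 5150.
A = (K − N₀)/N₀ = 6.7444. Set K/(1 + A·e^(−rt)) = K/2 → A·e^(−rt) = 1.
e^(−0.383t) = 1/6.7444 = 0.148272, so t = ln(6.7444)/0.383 = 1.9087/0.383 = 4.9836.

4.98 days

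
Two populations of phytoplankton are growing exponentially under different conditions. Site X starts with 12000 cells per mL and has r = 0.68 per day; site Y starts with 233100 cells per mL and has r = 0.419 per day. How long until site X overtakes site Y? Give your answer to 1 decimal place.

Set 12000·e^(0.68t) = 233100·e^(0.419t).
e^((0.68 − 0.419)t) = 233100/12000 → e^(0.261·t) = 19.425.
0.261·t = ln(19.425) = 2.9666, so t = 2.9666/0.261 = 11.366.

11.4 days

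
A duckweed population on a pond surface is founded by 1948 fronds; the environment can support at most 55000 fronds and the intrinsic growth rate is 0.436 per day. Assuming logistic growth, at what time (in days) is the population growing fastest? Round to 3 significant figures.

Logistic growth is fastest at N = K/2 = 27500.
A = (K − N₀)/N₀ = 27.234. Set K/(1 + A·e^(−rt)) = K/2 → A·e^(−rt) = 1.
e^(−0.436t) = 1/27.234 = 0.0367187, so t = ln(27.234)/0.436 = 3.3045/0.436 = 7.5791.

7.58 days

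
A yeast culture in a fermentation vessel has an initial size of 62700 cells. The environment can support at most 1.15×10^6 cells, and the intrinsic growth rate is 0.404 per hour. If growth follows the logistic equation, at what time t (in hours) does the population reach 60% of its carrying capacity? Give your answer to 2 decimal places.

8.07 hours

A = (K − N₀)/N₀ = (1.15×10^6 − 62700)/62700 = 17.341.
Solve 1.15×10^6/(1 + 17.341·e^(−0.404t)) = 690000: 1 + 17.341·e^(−0.404t) = 1.6667, so e^(−0.404t) = 0.0384439.
−0.404·t = ln(0.0384439) = -3.2586, so t = 3.2586/0.404 = 8.0657.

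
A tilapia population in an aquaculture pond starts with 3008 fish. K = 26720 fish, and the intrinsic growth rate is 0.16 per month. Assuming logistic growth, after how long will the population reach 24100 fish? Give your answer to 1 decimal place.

A = (K − N₀)/N₀ = (26720 − 3008)/3008 = 7.883.
Solve 26720/(1 + 7.883·e^(−0.16t)) = 24100: 1 + 7.883·e^(−0.16t) = 1.1087, so e^(−0.16t) = 0.0137909.
−0.16·t = ln(0.0137909) = -4.2837, so t = 4.2837/0.16 = 26.773.

26.8 months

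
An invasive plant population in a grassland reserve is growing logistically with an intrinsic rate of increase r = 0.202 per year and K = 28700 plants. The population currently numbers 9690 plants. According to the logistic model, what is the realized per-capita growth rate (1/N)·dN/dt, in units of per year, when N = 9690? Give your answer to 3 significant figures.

(1/N)·dN/dt = r(1 − N/K) = 0.202 × (1 − 9690/28700).
= 0.202 × 0.66237 = 0.1338.

0.134 per year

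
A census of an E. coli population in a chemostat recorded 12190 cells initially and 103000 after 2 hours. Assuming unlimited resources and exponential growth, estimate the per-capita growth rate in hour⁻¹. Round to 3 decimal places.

From N(t) = N₀·e^(rt): e^(r·2) = 103000/12190 = 8.4495.
r·2 = ln(8.4495) = 2.1341, so r = 2.1341/2 = 1.0671.

1.067 per hour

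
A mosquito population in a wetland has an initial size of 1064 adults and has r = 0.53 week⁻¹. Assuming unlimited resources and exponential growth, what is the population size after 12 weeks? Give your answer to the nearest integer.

N(t) = N₀·e^(rt) = 1064 × e^(0.53×12) = 1064 × e^6.36.
e^6.36 ≈ 578.25, so N ≈ 1064 × 578.25 = 615254.

615254 adults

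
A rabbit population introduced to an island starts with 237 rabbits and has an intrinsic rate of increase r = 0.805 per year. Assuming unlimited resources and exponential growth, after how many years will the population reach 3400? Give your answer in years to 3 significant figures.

Set N₀·e^(rt) = 3400: e^(0.805·t) = 3400/237 = 14.346.
0.805·t = ln(14.346) = 2.6635, so t = 2.6635/0.805 = 3.3087.

3.31 years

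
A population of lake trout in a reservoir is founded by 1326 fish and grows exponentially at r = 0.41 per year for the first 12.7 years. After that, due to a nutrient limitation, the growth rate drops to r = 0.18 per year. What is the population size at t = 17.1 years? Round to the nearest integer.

Phase 1: N(12.7) = 1326·e^(0.41×12.7) = 1326·e^5.207 = 242055.
Phase 2 runs for 17.1 − 12.7 = 4.4 years at r = 0.18.
N(17.1) = 242055·e^(0.18×4.4) = 242055·e^0.792 = 534412.

534412 fish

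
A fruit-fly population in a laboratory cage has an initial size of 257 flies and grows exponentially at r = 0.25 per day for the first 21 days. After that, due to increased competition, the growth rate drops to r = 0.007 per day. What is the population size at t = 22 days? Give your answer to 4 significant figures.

49320 flies

Phase 1: N(21) = 257·e^(0.25×21) = 257·e^5.25 = 48975.5.
Phase 2 runs for 22 − 21 = 1 days at r = 0.007.
N(22) = 48975.5·e^(0.007×1) = 48975.5·e^0.007 = 49319.6.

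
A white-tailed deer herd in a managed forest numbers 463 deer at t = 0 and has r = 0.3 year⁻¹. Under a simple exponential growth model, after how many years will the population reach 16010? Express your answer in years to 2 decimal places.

11.81 years

Set N₀·e^(rt) = 16010: e^(0.3·t) = 16010/463 = 34.579.
0.3·t = ln(34.579) = 3.5432, so t = 3.5432/0.3 = 11.811.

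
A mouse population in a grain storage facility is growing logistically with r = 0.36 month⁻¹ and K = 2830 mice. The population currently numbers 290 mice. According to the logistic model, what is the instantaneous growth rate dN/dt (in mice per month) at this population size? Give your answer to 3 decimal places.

93.702 mice per month

dN/dt = rN(1 − N/K) = 0.36 × 290 × (1 − 290/2830).
1 − 290/2830 = 0.89753; dN/dt = 0.36 × 290 × 0.89753 = 93.702.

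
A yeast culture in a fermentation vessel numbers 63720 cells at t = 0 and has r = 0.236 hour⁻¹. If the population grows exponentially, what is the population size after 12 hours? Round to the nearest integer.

N(t) = N₀·e^(rt) = 63720 × e^(0.236×12) = 63720 × e^2.832.
e^2.832 ≈ 16.979, so N ≈ 63720 × 16.979 = 1.081926×10^6.

1081926 cells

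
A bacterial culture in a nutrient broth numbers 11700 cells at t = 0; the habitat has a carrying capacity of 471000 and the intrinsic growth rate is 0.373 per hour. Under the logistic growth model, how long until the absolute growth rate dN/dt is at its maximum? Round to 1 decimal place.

9.8 hours

Logistic growth is fastest at N = K/2 = 235500.
A = (K − N₀)/N₀ = 39.256. Set K/(1 + A·e^(−rt)) = K/2 → A·e^(−rt) = 1.
e^(−0.373t) = 1/39.256 = 0.0254735, so t = ln(39.256)/0.373 = 3.6701/0.373 = 9.8394.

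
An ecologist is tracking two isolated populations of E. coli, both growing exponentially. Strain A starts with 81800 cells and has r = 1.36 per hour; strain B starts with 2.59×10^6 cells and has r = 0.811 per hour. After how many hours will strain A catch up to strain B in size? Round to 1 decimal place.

Set 81800·e^(1.36t) = 2.59×10^6·e^(0.811t).
e^((1.36 − 0.811)t) = 2.59×10^6/81800 → e^(0.549·t) = 31.663.
0.549·t = ln(31.663) = 3.4551, so t = 3.4551/0.549 = 6.2935.

6.3 hours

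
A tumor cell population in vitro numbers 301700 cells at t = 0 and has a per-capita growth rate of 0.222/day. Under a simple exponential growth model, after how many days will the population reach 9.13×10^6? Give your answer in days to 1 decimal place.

15.4 days

Set N₀·e^(rt) = 9.13×10^6: e^(0.222·t) = 9.13×10^6/301700 = 30.262.
0.222·t = ln(30.262) = 3.4099, so t = 3.4099/0.222 = 15.36.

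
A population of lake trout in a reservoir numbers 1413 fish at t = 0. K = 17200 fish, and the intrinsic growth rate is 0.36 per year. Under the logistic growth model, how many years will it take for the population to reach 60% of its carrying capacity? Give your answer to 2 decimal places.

A = (K − N₀)/N₀ = (17200 − 1413)/1413 = 11.173.
Solve 17200/(1 + 11.173·e^(−0.36t)) = 10320: 1 + 11.173·e^(−0.36t) = 1.6667, so e^(−0.36t) = 0.0596693.
−0.36·t = ln(0.0596693) = -2.8189, so t = 2.8189/0.36 = 7.8304.

7.83 years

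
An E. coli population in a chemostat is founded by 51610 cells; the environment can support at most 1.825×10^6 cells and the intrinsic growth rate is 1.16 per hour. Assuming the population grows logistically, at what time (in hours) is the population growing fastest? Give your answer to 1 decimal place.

Logistic growth is fastest at N = K/2 = 912500.
A = (K − N₀)/N₀ = 34.361. Set K/(1 + A·e^(−rt)) = K/2 → A·e^(−rt) = 1.
e^(−1.16t) = 1/34.361 = 0.0291025, so t = ln(34.361)/1.16 = 3.5369/1.16 = 3.0491.

3.0 hours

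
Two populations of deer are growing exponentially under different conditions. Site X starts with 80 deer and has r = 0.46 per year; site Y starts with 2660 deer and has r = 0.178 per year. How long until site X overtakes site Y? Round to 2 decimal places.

Set 80·e^(0.46t) = 2660·e^(0.178t).
e^((0.46 − 0.178)t) = 2660/80 → e^(0.282·t) = 33.25.
0.282·t = ln(33.25) = 3.5041, so t = 3.5041/0.282 = 12.426.

12.43 years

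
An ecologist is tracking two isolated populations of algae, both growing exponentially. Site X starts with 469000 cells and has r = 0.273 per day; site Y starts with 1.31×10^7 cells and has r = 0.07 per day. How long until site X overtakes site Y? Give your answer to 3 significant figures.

16.4 days

Set 469000·e^(0.273t) = 1.31×10^7·e^(0.07t).
e^((0.273 − 0.07)t) = 1.31×10^7/469000 → e^(0.203·t) = 27.932.
0.203·t = ln(27.932) = 3.3298, so t = 3.3298/0.203 = 16.403.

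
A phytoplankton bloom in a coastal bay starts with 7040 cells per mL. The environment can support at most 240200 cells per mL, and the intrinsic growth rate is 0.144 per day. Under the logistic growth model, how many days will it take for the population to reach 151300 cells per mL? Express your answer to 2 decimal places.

A = (K − N₀)/N₀ = (240200 − 7040)/7040 = 33.119.
Solve 240200/(1 + 33.119·e^(−0.144t)) = 151300: 1 + 33.119·e^(−0.144t) = 1.5876, so e^(−0.144t) = 0.0177411.
−0.144·t = ln(0.0177411) = -4.0319, so t = 4.0319/0.144 = 27.999.

28.00 days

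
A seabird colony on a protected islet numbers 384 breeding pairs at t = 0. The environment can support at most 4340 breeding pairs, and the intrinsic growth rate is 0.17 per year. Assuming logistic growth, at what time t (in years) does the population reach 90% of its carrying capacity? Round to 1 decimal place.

A = (K − N₀)/N₀ = (4340 − 384)/384 = 10.302.
Solve 4340/(1 + 10.302·e^(−0.17t)) = 3906: 1 + 10.302·e^(−0.17t) = 1.1111, so e^(−0.17t) = 0.0107853.
−0.17·t = ln(0.0107853) = -4.5296, so t = 4.5296/0.17 = 26.645.

26.6 years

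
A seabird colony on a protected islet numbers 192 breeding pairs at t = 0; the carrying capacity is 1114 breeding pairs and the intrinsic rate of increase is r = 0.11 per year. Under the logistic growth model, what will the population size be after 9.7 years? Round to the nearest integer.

A = (K − N₀)/N₀ = (1114 − 192)/192 = 4.8021.
N(t) = K/(1 + A·e^(−rt)) = 1114/(1 + 4.8021×e^(−0.11×9.7)).
e^(−1.067) = 0.34404; denominator = 1 + 4.8021×0.34404 = 2.6521.
N = 1114/2.6521 = 420.044.

420 breeding pairs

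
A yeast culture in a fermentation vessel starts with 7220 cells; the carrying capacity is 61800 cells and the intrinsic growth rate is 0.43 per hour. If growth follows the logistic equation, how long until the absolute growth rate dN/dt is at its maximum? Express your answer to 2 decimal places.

4.70 hours

Logistic growth is fastest at N = K/2 = 30900.
A = (K − N₀)/N₀ = 7.5596. Set K/(1 + A·e^(−rt)) = K/2 → A·e^(−rt) = 1.
e^(−0.43t) = 1/7.5596 = 0.132283, so t = ln(7.5596)/0.43 = 2.0228/0.43 = 4.7042.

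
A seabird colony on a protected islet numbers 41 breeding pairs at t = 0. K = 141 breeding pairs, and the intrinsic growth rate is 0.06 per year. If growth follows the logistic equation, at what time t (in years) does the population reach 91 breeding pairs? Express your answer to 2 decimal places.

24.84 years

A = (K − N₀)/N₀ = (141 − 41)/41 = 2.439.
Solve 141/(1 + 2.439·e^(−0.06t)) = 91: 1 + 2.439·e^(−0.06t) = 1.5495, so e^(−0.06t) = 0.225275.
−0.06·t = ln(0.225275) = -1.4904, so t = 1.4904/0.06 = 24.841.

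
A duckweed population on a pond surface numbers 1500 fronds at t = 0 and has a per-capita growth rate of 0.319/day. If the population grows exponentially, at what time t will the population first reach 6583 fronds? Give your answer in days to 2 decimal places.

Set N₀·e^(rt) = 6583: e^(0.319·t) = 6583/1500 = 4.3887.
0.319·t = ln(4.3887) = 1.479, so t = 1.479/0.319 = 4.6364.

4.64 days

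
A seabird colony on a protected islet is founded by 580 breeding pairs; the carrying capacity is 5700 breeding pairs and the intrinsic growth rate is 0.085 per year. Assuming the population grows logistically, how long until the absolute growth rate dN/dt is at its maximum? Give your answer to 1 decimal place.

Logistic growth is fastest at N = K/2 = 2850.
A = (K − N₀)/N₀ = 8.8276. Set K/(1 + A·e^(−rt)) = K/2 → A·e^(−rt) = 1.
e^(−0.085t) = 1/8.8276 = 0.113281, so t = ln(8.8276)/0.085 = 2.1779/0.085 = 25.622.

25.6 years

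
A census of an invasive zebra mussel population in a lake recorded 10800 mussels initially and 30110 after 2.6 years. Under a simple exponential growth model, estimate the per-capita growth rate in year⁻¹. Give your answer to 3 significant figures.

From N(t) = N₀·e^(rt): e^(r·2.6) = 30110/10800 = 2.788.
r·2.6 = ln(2.788) = 1.0253, so r = 1.0253/2.6 = 0.39435.

0.394 per year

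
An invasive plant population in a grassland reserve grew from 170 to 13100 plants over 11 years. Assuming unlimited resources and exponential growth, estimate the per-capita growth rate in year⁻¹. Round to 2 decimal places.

From N(t) = N₀·e^(rt): e^(r·11) = 13100/170 = 77.059.
r·11 = ln(77.059) = 4.3446, so r = 4.3446/11 = 0.39496.

0.39 per year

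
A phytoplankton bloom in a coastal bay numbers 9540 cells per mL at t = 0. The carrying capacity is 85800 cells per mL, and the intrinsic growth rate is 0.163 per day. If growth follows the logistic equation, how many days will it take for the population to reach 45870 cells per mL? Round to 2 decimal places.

A = (K − N₀)/N₀ = (85800 − 9540)/9540 = 7.9937.
Solve 85800/(1 + 7.9937·e^(−0.163t)) = 45870: 1 + 7.9937·e^(−0.163t) = 1.8705, so e^(−0.163t) = 0.108899.
−0.163·t = ln(0.108899) = -2.2173, so t = 2.2173/0.163 = 13.603.

13.60 days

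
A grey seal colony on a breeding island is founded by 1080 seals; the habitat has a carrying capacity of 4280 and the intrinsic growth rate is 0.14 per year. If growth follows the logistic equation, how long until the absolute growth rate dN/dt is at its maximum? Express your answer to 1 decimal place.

7.8 years

Logistic growth is fastest at N = K/2 = 2140.
A = (K − N₀)/N₀ = 2.963. Set K/(1 + A·e^(−rt)) = K/2 → A·e^(−rt) = 1.
e^(−0.14t) = 1/2.963 = 0.3375, so t = ln(2.963)/0.14 = 1.0862/0.14 = 7.7585.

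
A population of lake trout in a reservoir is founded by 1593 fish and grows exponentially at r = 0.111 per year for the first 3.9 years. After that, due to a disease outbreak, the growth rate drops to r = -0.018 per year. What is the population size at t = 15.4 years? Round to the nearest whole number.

Phase 1: N(3.9) = 1593·e^(0.111×3.9) = 1593·e^0.4329 = 2455.96.
Phase 2 runs for 15.4 − 3.9 = 11.5 years at r = -0.018.
N(15.4) = 2455.96·e^(-0.018×11.5) = 2455.96·e^-0.207 = 1996.75.

1997 fish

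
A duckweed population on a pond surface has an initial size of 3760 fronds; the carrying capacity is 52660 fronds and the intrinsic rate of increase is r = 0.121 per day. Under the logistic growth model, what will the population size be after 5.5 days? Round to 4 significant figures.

A = (K − N₀)/N₀ = (52660 − 3760)/3760 = 13.005.
N(t) = K/(1 + A·e^(−rt)) = 52660/(1 + 13.005×e^(−0.121×5.5)).
e^(−0.6655) = 0.51402; denominator = 1 + 13.005×0.51402 = 7.6849.
N = 52660/7.6849 = 6852.36.

6852 fronds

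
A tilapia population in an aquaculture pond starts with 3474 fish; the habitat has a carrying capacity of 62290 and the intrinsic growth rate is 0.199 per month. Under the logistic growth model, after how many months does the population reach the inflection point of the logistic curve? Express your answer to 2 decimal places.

14.22 months

Logistic growth is fastest at N = K/2 = 31145.
A = (K − N₀)/N₀ = 16.93. Set K/(1 + A·e^(−rt)) = K/2 → A·e^(−rt) = 1.
e^(−0.199t) = 1/16.93 = 0.0590656, so t = ln(16.93)/0.199 = 2.8291/0.199 = 14.217.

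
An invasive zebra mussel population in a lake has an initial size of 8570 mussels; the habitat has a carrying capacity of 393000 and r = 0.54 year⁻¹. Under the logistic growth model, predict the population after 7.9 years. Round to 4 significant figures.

241100 mussels

A = (K − N₀)/N₀ = (393000 − 8570)/8570 = 44.858.
N(t) = K/(1 + A·e^(−rt)) = 393000/(1 + 44.858×e^(−0.54×7.9)).
e^(−4.266) = 0.014038; denominator = 1 + 44.858×0.014038 = 1.6297.
N = 393000/1.6297 = 241148.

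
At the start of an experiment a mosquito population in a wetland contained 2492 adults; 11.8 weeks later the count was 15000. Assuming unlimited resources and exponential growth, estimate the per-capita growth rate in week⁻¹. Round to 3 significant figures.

From N(t) = N₀·e^(rt): e^(r·11.8) = 15000/2492 = 6.0193.
r·11.8 = ln(6.0193) = 1.795, so r = 1.795/11.8 = 0.15212.

0.152 per week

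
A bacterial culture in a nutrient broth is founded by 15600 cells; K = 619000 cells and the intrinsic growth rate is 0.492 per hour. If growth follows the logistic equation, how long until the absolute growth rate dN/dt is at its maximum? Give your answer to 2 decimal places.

7.43 hours

Logistic growth is fastest at N = K/2 = 309500.
A = (K − N₀)/N₀ = 38.679. Set K/(1 + A·e^(−rt)) = K/2 → A·e^(−rt) = 1.
e^(−0.492t) = 1/38.679 = 0.0258535, so t = ln(38.679)/0.492 = 3.6553/0.492 = 7.4295.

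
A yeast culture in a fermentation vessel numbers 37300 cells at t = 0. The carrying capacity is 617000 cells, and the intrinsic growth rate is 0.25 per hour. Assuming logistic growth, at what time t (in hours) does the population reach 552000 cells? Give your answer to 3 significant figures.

A = (K − N₀)/N₀ = (617000 − 37300)/37300 = 15.542.
Solve 617000/(1 + 15.542·e^(−0.25t)) = 552000: 1 + 15.542·e^(−0.25t) = 1.1178, so e^(−0.25t) = 0.0075767.
−0.25·t = ln(0.0075767) = -4.8827, so t = 4.8827/0.25 = 19.531.

19.5 hours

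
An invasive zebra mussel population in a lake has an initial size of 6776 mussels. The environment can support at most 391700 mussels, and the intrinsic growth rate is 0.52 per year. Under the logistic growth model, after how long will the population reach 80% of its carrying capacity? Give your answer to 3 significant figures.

10.4 years

A = (K − N₀)/N₀ = (391700 − 6776)/6776 = 56.807.
Solve 391700/(1 + 56.807·e^(−0.52t)) = 313360: 1 + 56.807·e^(−0.52t) = 1.25, so e^(−0.52t) = 0.00440087.
−0.52·t = ln(0.00440087) = -5.426, so t = 5.426/0.52 = 10.435.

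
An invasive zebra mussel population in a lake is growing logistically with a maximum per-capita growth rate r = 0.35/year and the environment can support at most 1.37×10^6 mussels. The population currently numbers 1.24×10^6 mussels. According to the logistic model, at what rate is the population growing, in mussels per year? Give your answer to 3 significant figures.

dN/dt = rN(1 − N/K) = 0.35 × 1.24×10^6 × (1 − 1.24×10^6/1.37×10^6).
1 − 1.24×10^6/1.37×10^6 = 0.094891; dN/dt = 0.35 × 1.24×10^6 × 0.094891 = 41182.

41200 mussels per year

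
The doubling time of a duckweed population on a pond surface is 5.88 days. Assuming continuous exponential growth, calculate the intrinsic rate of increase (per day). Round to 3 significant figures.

r = ln(2)/t_d = 0.6931/5.88 = 0.11788.

0.118 per day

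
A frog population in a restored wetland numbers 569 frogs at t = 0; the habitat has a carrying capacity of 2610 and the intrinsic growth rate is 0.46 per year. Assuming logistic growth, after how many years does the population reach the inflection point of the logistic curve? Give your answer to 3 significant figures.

2.78 years

Logistic growth is fastest at N = K/2 = 1305.
A = (K − N₀)/N₀ = 3.587. Set K/(1 + A·e^(−rt)) = K/2 → A·e^(−rt) = 1.
e^(−0.46t) = 1/3.587 = 0.278785, so t = ln(3.587)/0.46 = 1.2773/0.46 = 2.7768.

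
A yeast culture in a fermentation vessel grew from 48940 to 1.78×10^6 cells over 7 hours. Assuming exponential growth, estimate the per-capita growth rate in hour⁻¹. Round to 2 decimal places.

From N(t) = N₀·e^(rt): e^(r·7) = 1.78×10^6/48940 = 36.371.
r·7 = ln(36.371) = 3.5938, so r = 3.5938/7 = 0.5134.

0.51 per hour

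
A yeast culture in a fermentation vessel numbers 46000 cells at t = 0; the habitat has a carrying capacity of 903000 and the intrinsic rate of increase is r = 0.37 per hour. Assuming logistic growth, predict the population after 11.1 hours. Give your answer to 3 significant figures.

A = (K − N₀)/N₀ = (903000 − 46000)/46000 = 18.63.
N(t) = K/(1 + A·e^(−rt)) = 903000/(1 + 18.63×e^(−0.37×11.1)).
e^(−4.107) = 0.016457; denominator = 1 + 18.63×0.016457 = 1.3066.
N = 903000/1.3066 = 691105.

691000 cells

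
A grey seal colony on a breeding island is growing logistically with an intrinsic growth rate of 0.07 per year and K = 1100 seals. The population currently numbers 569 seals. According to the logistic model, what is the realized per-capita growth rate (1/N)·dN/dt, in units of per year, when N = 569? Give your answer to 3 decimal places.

(1/N)·dN/dt = r(1 − N/K) = 0.07 × (1 − 569/1100).
= 0.07 × 0.48273 = 0.033791.

0.034 per year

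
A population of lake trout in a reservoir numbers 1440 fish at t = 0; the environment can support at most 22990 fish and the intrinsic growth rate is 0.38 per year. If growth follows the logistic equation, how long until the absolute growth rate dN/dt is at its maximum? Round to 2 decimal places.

7.12 years

Logistic growth is fastest at N = K/2 = 11495.
A = (K − N₀)/N₀ = 14.965. Set K/(1 + A·e^(−rt)) = K/2 → A·e^(−rt) = 1.
e^(−0.38t) = 1/14.965 = 0.0668213, so t = ln(14.965)/0.38 = 2.7057/0.38 = 7.1203.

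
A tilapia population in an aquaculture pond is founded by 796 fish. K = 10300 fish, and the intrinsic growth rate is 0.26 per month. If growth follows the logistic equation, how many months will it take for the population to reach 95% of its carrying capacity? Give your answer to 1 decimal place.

20.9 months

A = (K − N₀)/N₀ = (10300 − 796)/796 = 11.94.
Solve 10300/(1 + 11.94·e^(−0.26t)) = 9785: 1 + 11.94·e^(−0.26t) = 1.0526, so e^(−0.26t) = 0.00440812.
−0.26·t = ln(0.00440812) = -5.4243, so t = 5.4243/0.26 = 20.863.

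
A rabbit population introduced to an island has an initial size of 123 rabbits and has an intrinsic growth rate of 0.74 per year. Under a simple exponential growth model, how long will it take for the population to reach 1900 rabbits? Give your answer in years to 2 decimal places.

Set N₀·e^(rt) = 1900: e^(0.74·t) = 1900/123 = 15.447.
0.74·t = ln(15.447) = 2.7374, so t = 2.7374/0.74 = 3.6992.

3.70 years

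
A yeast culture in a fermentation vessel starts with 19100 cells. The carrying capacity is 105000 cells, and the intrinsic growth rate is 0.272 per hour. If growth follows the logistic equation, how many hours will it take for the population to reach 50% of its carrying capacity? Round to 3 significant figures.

A = (K − N₀)/N₀ = (105000 − 19100)/19100 = 4.4974.
Solve 105000/(1 + 4.4974·e^(−0.272t)) = 52500: 1 + 4.4974·e^(−0.272t) = 2, so e^(−0.272t) = 0.222352.
−0.272·t = ln(0.222352) = -1.5035, so t = 1.5035/0.272 = 5.5276.

5.53 hours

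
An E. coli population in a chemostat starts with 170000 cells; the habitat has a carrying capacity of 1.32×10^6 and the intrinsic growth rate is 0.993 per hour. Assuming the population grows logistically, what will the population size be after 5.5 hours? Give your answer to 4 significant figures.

A = (K − N₀)/N₀ = (1.32×10^6 − 170000)/170000 = 6.7647.
N(t) = K/(1 + A·e^(−rt)) = 1.32×10^6/(1 + 6.7647×e^(−0.993×5.5)).
e^(−5.462) = 0.0042472; denominator = 1 + 6.7647×0.0042472 = 1.0287.
N = 1.32×10^6/1.0287 = 1.283134×10^6.

1283000 cells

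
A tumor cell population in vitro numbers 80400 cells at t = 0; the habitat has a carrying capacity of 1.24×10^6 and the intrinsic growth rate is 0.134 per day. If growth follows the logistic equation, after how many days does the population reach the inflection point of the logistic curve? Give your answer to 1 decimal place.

Logistic growth is fastest at N = K/2 = 620000.
A = (K − N₀)/N₀ = 14.423. Set K/(1 + A·e^(−rt)) = K/2 → A·e^(−rt) = 1.
e^(−0.134t) = 1/14.423 = 0.0693343, so t = ln(14.423)/0.134 = 2.6688/0.134 = 19.917.

19.9 days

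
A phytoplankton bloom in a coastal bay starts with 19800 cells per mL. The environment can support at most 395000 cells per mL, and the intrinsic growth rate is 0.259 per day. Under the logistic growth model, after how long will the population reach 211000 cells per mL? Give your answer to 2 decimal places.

A = (K − N₀)/N₀ = (395000 − 19800)/19800 = 18.949.
Solve 395000/(1 + 18.949·e^(−0.259t)) = 211000: 1 + 18.949·e^(−0.259t) = 1.872, so e^(−0.259t) = 0.0460191.
−0.259·t = ln(0.0460191) = -3.0787, so t = 3.0787/0.259 = 11.887.

11.89 days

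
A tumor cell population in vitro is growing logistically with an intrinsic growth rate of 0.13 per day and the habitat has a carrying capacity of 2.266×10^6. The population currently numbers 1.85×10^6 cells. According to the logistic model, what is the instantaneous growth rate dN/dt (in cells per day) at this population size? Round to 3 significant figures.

dN/dt = rN(1 − N/K) = 0.13 × 1.85×10^6 × (1 − 1.85×10^6/2.266×10^6).
1 − 1.85×10^6/2.266×10^6 = 0.18358; dN/dt = 0.13 × 1.85×10^6 × 0.18358 = 44152.

44200 cells per day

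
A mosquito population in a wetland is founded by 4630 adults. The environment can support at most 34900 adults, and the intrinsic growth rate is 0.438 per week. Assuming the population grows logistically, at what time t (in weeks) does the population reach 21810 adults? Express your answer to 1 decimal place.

5.5 weeks

A = (K − N₀)/N₀ = (34900 − 4630)/4630 = 6.5378.
Solve 34900/(1 + 6.5378·e^(−0.438t)) = 21810: 1 + 6.5378·e^(−0.438t) = 1.6002, so e^(−0.438t) = 0.0918021.
−0.438·t = ln(0.0918021) = -2.3881, so t = 2.3881/0.438 = 5.4523.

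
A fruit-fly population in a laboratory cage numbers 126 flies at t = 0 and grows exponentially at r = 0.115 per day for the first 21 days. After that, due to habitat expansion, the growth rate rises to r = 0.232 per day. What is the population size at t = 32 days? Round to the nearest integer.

Phase 1: N(21) = 126·e^(0.115×21) = 126·e^2.415 = 1409.91.
Phase 2 runs for 32 − 21 = 11 days at r = 0.232.
N(32) = 1409.91·e^(0.232×11) = 1409.91·e^2.552 = 18093.

18093 flies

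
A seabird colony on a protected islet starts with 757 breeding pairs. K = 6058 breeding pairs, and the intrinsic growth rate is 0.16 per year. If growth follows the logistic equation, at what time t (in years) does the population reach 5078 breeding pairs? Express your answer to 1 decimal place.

A = (K − N₀)/N₀ = (6058 − 757)/757 = 7.0026.
Solve 6058/(1 + 7.0026·e^(−0.16t)) = 5078: 1 + 7.0026·e^(−0.16t) = 1.193, so e^(−0.16t) = 0.0275595.
−0.16·t = ln(0.0275595) = -3.5914, so t = 3.5914/0.16 = 22.446.

22.4 years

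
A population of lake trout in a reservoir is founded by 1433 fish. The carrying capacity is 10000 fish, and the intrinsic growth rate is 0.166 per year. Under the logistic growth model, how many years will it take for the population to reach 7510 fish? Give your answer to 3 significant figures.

17.4 years

A = (K − N₀)/N₀ = (10000 − 1433)/1433 = 5.9784.
Solve 10000/(1 + 5.9784·e^(−0.166t)) = 7510: 1 + 5.9784·e^(−0.166t) = 1.3316, so e^(−0.166t) = 0.0554596.
−0.166·t = ln(0.0554596) = -2.8921, so t = 2.8921/0.166 = 17.422.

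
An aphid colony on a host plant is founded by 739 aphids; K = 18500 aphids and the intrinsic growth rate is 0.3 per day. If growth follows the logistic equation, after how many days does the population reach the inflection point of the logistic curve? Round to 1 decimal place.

10.6 days

Logistic growth is fastest at N = K/2 = 9250.
A = (K − N₀)/N₀ = 24.034. Set K/(1 + A·e^(−rt)) = K/2 → A·e^(−rt) = 1.
e^(−0.3t) = 1/24.034 = 0.041608, so t = ln(24.034)/0.3 = 3.1795/0.3 = 10.598.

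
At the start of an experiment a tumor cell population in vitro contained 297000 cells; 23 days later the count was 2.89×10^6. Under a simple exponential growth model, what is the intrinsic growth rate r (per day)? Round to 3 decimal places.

From N(t) = N₀·e^(rt): e^(r·23) = 2.89×10^6/297000 = 9.7306.
r·23 = ln(9.7306) = 2.2753, so r = 2.2753/23 = 0.098925.

0.099 per day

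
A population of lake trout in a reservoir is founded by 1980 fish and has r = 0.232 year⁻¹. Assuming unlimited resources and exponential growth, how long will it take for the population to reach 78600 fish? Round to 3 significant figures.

15.9 years

Set N₀·e^(rt) = 78600: e^(0.232·t) = 78600/1980 = 39.697.
0.232·t = ln(39.697) = 3.6813, so t = 3.6813/0.232 = 15.868.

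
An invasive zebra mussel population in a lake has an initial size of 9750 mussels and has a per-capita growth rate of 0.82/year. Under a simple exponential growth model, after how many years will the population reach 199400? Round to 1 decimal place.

3.7 years

Set N₀·e^(rt) = 199400: e^(0.82·t) = 199400/9750 = 20.451.
0.82·t = ln(20.451) = 3.018, so t = 3.018/0.82 = 3.6805.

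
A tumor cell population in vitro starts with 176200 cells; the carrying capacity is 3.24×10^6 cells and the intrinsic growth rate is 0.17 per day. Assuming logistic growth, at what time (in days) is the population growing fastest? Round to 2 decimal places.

Logistic growth is fastest at N = K/2 = 1.62×10^6.
A = (K − N₀)/N₀ = 17.388. Set K/(1 + A·e^(−rt)) = K/2 → A·e^(−rt) = 1.
e^(−0.17t) = 1/17.388 = 0.0575103, so t = ln(17.388)/0.17 = 2.8558/0.17 = 16.799.

16.80 days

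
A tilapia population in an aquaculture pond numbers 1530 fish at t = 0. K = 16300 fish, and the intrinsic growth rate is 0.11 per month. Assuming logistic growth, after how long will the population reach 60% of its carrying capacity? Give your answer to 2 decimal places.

A = (K − N₀)/N₀ = (16300 − 1530)/1530 = 9.6536.
Solve 16300/(1 + 9.6536·e^(−0.11t)) = 9780: 1 + 9.6536·e^(−0.11t) = 1.6667, so e^(−0.11t) = 0.0690589.
−0.11·t = ln(0.0690589) = -2.6728, so t = 2.6728/0.11 = 24.298.

24.30 months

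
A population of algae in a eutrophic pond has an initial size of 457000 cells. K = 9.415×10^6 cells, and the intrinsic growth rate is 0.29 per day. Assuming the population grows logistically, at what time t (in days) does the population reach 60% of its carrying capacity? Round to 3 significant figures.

11.7 days

A = (K − N₀)/N₀ = (9.415×10^6 − 457000)/457000 = 19.602.
Solve 9.415×10^6/(1 + 19.602·e^(−0.29t)) = 5.649×10^6: 1 + 19.602·e^(−0.29t) = 1.6667, so e^(−0.29t) = 0.0340106.
−0.29·t = ln(0.0340106) = -3.3811, so t = 3.3811/0.29 = 11.659.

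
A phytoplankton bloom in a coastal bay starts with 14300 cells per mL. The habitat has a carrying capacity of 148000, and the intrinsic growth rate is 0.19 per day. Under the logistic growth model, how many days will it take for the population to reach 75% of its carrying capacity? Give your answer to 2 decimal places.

A = (K − N₀)/N₀ = (148000 − 14300)/14300 = 9.3497.
Solve 148000/(1 + 9.3497·e^(−0.19t)) = 111000: 1 + 9.3497·e^(−0.19t) = 1.3333, so e^(−0.19t) = 0.035652.
−0.19·t = ln(0.035652) = -3.334, so t = 3.334/0.19 = 17.547.

17.55 days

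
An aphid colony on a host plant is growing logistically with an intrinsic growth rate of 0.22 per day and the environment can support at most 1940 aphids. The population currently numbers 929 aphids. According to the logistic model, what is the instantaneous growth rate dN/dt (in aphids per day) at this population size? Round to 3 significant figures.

dN/dt = rN(1 − N/K) = 0.22 × 929 × (1 − 929/1940).
1 − 929/1940 = 0.52113; dN/dt = 0.22 × 929 × 0.52113 = 106.51.

107 aphids per day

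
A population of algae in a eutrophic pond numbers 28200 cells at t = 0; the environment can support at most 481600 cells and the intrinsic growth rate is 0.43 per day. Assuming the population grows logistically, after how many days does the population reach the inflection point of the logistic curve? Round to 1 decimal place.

Logistic growth is fastest at N = K/2 = 240800.
A = (K − N₀)/N₀ = 16.078. Set K/(1 + A·e^(−rt)) = K/2 → A·e^(−rt) = 1.
e^(−0.43t) = 1/16.078 = 0.0621967, so t = ln(16.078)/0.43 = 2.7775/0.43 = 6.4592.

6.5 days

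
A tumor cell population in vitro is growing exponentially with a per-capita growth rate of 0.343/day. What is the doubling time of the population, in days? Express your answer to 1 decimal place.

2.0 days

Doubling time t_d = ln(2)/r = 0.6931/0.343 = 2.0208.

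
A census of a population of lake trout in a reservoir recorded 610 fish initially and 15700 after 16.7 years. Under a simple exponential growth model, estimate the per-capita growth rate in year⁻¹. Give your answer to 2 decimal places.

From N(t) = N₀·e^(rt): e^(r·16.7) = 15700/610 = 25.738.
r·16.7 = ln(25.738) = 3.248, so r = 3.248/16.7 = 0.19449.

0.19 per year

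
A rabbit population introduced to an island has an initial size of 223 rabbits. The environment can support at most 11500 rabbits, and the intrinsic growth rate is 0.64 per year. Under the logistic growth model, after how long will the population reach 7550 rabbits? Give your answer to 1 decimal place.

A = (K − N₀)/N₀ = (11500 − 223)/223 = 50.57.
Solve 11500/(1 + 50.57·e^(−0.64t)) = 7550: 1 + 50.57·e^(−0.64t) = 1.5232, so e^(−0.64t) = 0.0103457.
−0.64·t = ln(0.0103457) = -4.5712, so t = 4.5712/0.64 = 7.1425.

7.1 years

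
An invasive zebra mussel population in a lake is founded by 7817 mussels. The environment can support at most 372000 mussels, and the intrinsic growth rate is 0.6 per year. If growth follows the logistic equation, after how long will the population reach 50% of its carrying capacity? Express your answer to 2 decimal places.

A = (K − N₀)/N₀ = (372000 − 7817)/7817 = 46.589.
Solve 372000/(1 + 46.589·e^(−0.6t)) = 186000: 1 + 46.589·e^(−0.6t) = 2, so e^(−0.6t) = 0.0214645.
−0.6·t = ln(0.0214645) = -3.8414, so t = 3.8414/0.6 = 6.4023.

6.40 years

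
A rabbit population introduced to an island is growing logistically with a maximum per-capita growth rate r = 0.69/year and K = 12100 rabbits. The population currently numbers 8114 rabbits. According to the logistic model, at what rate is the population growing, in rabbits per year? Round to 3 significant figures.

1840 rabbits per year

dN/dt = rN(1 − N/K) = 0.69 × 8114 × (1 − 8114/12100).
1 − 8114/12100 = 0.32942; dN/dt = 0.69 × 8114 × 0.32942 = 1844.3.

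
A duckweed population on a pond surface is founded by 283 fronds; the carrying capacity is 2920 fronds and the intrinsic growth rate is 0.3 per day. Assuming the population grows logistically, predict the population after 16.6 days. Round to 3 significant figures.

2740 fronds

A = (K − N₀)/N₀ = (2920 − 283)/283 = 9.318.
N(t) = K/(1 + A·e^(−rt)) = 2920/(1 + 9.318×e^(−0.3×16.6)).
e^(−4.98) = 0.0068741; denominator = 1 + 9.318×0.0068741 = 1.0641.
N = 2920/1.0641 = 2744.23.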